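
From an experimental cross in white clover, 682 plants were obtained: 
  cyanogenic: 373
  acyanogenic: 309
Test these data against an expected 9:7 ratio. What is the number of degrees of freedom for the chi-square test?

A goodness-of-fit test with 2 phenotype classes has df = 2 − 1 = 1.

1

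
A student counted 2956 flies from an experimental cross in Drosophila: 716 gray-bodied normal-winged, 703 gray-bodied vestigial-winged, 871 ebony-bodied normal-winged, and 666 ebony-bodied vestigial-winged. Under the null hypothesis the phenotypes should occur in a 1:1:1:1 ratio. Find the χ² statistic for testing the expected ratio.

Total ratio parts = 4. Expected numbers out of 2956:
  gray-bodied normal-winged: 2956 × 1/4 = 739
  gray-bodied vestigial-winged: 2956 × 1/4 = 739
  ebony-bodied normal-winged: 2956 × 1/4 = 739
  ebony-bodied vestigial-winged: 2956 × 1/4 = 739
χ² = Σ (O − E)² / E
  gray-bodied normal-winged: (716 − 739)² / 739 = 0.7158
  gray-bodied vestigial-winged: (703 − 739)² / 739 = 1.7537
  ebony-bodied normal-winged: (871 − 739)² / 739 = 23.5778
  ebony-bodied vestigial-winged: (666 − 739)² / 739 = 7.2111
χ² = 0.7158 + 1.7537 + 23.5778 + 7.2111 = 33.2584 ≈ 33.258

33.258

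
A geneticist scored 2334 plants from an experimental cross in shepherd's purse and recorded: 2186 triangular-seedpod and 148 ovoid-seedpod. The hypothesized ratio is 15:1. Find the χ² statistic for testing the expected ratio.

0.033

Under the 15:1 hypothesis (Σ ratio = 16, N = 2334):
  triangular-seedpod: 2334 × 15/16 = 2188.125
  ovoid-seedpod: 2334 × 1/16 = 145.875
χ² = Σ (O − E)² / E
  triangular-seedpod: (2186 − 2188.125)² / 2188.125 = 0.0021
  ovoid-seedpod: (148 − 145.875)² / 145.875 = 0.0310
χ² = 0.0021 + 0.0310 = 0.0331 ≈ 0.033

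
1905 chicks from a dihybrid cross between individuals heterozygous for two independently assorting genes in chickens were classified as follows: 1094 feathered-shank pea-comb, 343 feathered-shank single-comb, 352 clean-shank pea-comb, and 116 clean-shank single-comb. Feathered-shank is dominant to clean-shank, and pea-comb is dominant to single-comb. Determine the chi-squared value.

1.187

A dihybrid F₂ with independent assortment and complete dominance at both loci gives a 9:3:3:1 phenotypic ratio.
Expected counts for N = 1905 under a 9:3:3:1 ratio (total parts = 16):
  feathered-shank pea-comb: 1905 × 9/16 = 1071.5625
  feathered-shank single-comb: 1905 × 3/16 = 357.1875
  clean-shank pea-comb: 1905 × 3/16 = 357.1875
  clean-shank single-comb: 1905 × 1/16 = 119.0625
χ² = Σ (O − E)² / E
  feathered-shank pea-comb: (1094 − 1071.5625)² / 1071.5625 = 0.4698
  feathered-shank single-comb: (343 − 357.1875)² / 357.1875 = 0.5635
  clean-shank pea-comb: (352 − 357.1875)² / 357.1875 = 0.0753
  clean-shank single-comb: (116 − 119.0625)² / 119.0625 = 0.0788
χ² = 0.4698 + 0.5635 + 0.0753 + 0.0788 = 1.1874 ≈ 1.187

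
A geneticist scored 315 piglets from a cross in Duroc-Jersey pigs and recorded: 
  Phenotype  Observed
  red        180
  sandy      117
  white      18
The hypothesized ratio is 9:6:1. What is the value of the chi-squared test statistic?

The 9:6:1 ratio has 16 parts, so with N = 315 the expected counts are:
  red: 315 × 9/16 = 177.1875
  sandy: 315 × 6/16 = 118.125
  white: 315 × 1/16 = 19.6875
χ² = Σ (O − E)² / E
  red: (180 − 177.1875)² / 177.1875 = 0.0446
  sandy: (117 − 118.125)² / 118.125 = 0.0107
  white: (18 − 19.6875)² / 19.6875 = 0.1446
χ² = 0.0446 + 0.0107 + 0.1446 = 0.1999 ≈ 0.200

0.200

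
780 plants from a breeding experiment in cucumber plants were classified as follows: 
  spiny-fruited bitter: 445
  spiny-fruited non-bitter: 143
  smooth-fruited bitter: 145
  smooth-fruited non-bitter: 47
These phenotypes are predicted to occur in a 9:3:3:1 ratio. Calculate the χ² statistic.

0.235

The 9:3:3:1 ratio has 16 parts, so with N = 780 the expected counts are:
  spiny-fruited bitter: 780 × 9/16 = 438.75
  spiny-fruited non-bitter: 780 × 3/16 = 146.25
  smooth-fruited bitter: 780 × 3/16 = 146.25
  smooth-fruited non-bitter: 780 × 1/16 = 48.75
χ² = Σ (O − E)² / E
  spiny-fruited bitter: (445 − 438.75)² / 438.75 = 0.0890
  spiny-fruited non-bitter: (143 − 146.25)² / 146.25 = 0.0722
  smooth-fruited bitter: (145 − 146.25)² / 146.25 = 0.0107
  smooth-fruited non-bitter: (47 − 48.75)² / 48.75 = 0.0628
χ² = 0.0890 + 0.0722 + 0.0107 + 0.0628 = 0.2347 ≈ 0.235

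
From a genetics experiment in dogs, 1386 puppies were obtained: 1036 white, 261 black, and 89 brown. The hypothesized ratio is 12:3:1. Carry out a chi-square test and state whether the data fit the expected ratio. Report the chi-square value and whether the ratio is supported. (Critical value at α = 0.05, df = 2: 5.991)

Total ratio parts = 16. Expected numbers out of 1386:
  white: 1386 × 12/16 = 1039.5
  black: 1386 × 3/16 = 259.875
  brown: 1386 × 1/16 = 86.625
χ² = Σ (O − E)² / E
  white: (1036 − 1039.5)² / 1039.5 = 0.0118
  black: (261 − 259.875)² / 259.875 = 0.0049
  brown: (89 − 86.625)² / 86.625 = 0.0651
χ² = 0.0118 + 0.0049 + 0.0651 = 0.0818 ≈ 0.082
Degrees of freedom = 3 − 1 = 2; critical value at α = 0.05 is 5.991.
Since 0.082 < 5.991, we fail to reject the null hypothesis — the data are consistent with the 12:3:1 ratio.

0.082; consistent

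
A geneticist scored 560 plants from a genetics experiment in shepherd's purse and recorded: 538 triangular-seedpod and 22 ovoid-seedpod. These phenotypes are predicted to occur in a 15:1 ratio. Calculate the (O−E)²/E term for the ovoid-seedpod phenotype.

4.829

Under the 15:1 hypothesis (Σ ratio = 16, N = 560):
  triangular-seedpod: 560 × 15/16 = 525
  ovoid-seedpod: 560 × 1/16 = 35
Contribution of ovoid-seedpod: (22 − 35)² / 35 = 4.8286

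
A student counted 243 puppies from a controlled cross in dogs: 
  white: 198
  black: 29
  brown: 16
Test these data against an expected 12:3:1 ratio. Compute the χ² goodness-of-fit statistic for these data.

7.425

Total ratio parts = 16. Expected numbers out of 243:
  white: 243 × 12/16 = 182.25
  black: 243 × 3/16 = 45.5625
  brown: 243 × 1/16 = 15.1875
χ² = Σ (O − E)² / E
  white: (198 − 182.25)² / 182.25 = 1.3611
  black: (29 − 45.5625)² / 45.5625 = 6.0207
  brown: (16 − 15.1875)² / 15.1875 = 0.0435
χ² = 1.3611 + 6.0207 + 0.0435 = 7.4253 ≈ 7.425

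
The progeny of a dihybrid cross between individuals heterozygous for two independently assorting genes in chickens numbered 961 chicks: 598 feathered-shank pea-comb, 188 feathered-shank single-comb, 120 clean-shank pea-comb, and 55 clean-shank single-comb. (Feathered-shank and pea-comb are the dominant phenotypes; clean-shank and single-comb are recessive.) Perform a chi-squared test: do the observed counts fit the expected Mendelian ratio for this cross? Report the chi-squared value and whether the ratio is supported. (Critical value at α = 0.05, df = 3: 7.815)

26.973; not consistent

A dihybrid F₂ with independent assortment and complete dominance at both loci gives a 9:3:3:1 phenotypic ratio.
The 9:3:3:1 ratio has 16 parts, so with N = 961 the expected counts are:
  feathered-shank pea-comb: 961 × 9/16 = 540.5625
  feathered-shank single-comb: 961 × 3/16 = 180.1875
  clean-shank pea-comb: 961 × 3/16 = 180.1875
  clean-shank single-comb: 961 × 1/16 = 60.0625
χ² = Σ (O − E)² / E
  feathered-shank pea-comb: (598 − 540.5625)² / 540.5625 = 6.1030
  feathered-shank single-comb: (188 − 180.1875)² / 180.1875 = 0.3387
  clean-shank pea-comb: (120 − 180.1875)² / 180.1875 = 20.1043
  clean-shank single-comb: (55 − 60.0625)² / 60.0625 = 0.4267
χ² = 6.1030 + 0.3387 + 20.1043 + 0.4267 = 26.9727 ≈ 26.973
Degrees of freedom = 4 − 1 = 3; critical value at α = 0.05 is 7.815.
Since 26.973 > 7.815, we reject the null hypothesis — the data do not fit the 9:3:3:1 ratio.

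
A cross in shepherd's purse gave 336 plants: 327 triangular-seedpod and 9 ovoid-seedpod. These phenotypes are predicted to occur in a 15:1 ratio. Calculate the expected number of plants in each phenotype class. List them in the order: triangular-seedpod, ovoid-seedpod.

315, 21

Expected counts for N = 336 under a 15:1 ratio (total parts = 16):
  triangular-seedpod: 336 × 15/16 = 315
  ovoid-seedpod: 336 × 1/16 = 21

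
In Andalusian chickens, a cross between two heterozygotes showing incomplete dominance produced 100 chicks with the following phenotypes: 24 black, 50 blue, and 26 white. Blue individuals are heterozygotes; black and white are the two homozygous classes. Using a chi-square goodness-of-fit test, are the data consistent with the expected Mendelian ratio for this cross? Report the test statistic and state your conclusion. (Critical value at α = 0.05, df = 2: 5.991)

With incomplete dominance, a heterozygote × heterozygote cross gives a 1:2:1 phenotypic ratio.
The 1:2:1 ratio has 4 parts, so with N = 100 the expected counts are:
  black: 100 × 1/4 = 25
  blue: 100 × 2/4 = 50
  white: 100 × 1/4 = 25
χ² = Σ (O − E)² / E
  black: (24 − 25)² / 25 = 0.0400
  blue: (50 − 50)² / 50 = 0.0000
  white: (26 − 25)² / 25 = 0.0400
χ² = 0.0400 + 0.0000 + 0.0400 = 0.080
Degrees of freedom = 3 − 1 = 2; critical value at α = 0.05 is 5.991.
Since 0.080 < 5.991, we fail to reject the null hypothesis — the data are consistent with the 1:2:1 ratio.

0.080; consistent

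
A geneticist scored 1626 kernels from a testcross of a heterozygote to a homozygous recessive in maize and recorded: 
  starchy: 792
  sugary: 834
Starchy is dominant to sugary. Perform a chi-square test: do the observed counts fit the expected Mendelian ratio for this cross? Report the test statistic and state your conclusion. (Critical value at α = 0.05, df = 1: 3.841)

1.085; consistent

A testcross of a heterozygote (Aa × aa) gives a 1:1 phenotypic ratio.
Total ratio parts = 2. Expected numbers out of 1626:
  starchy: 1626 × 1/2 = 813
  sugary: 1626 × 1/2 = 813
χ² = Σ (O − E)² / E
  starchy: (792 − 813)² / 813 = 0.5424
  sugary: (834 − 813)² / 813 = 0.5424
χ² = 0.5424 + 0.5424 = 1.0848 ≈ 1.085
Degrees of freedom = 2 − 1 = 1; critical value at α = 0.05 is 3.841.
Since 1.085 < 3.841, we fail to reject the null hypothesis — the data are consistent with the 1:1 ratio.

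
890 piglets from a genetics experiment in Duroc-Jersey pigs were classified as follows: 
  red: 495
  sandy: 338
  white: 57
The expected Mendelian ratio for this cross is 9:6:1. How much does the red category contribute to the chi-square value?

The 9:6:1 ratio has 16 parts, so with N = 890 the expected counts are:
  red: 890 × 9/16 = 500.625
  sandy: 890 × 6/16 = 333.75
  white: 890 × 1/16 = 55.625
Contribution of red: (495 − 500.625)² / 500.625 = 0.0632

0.063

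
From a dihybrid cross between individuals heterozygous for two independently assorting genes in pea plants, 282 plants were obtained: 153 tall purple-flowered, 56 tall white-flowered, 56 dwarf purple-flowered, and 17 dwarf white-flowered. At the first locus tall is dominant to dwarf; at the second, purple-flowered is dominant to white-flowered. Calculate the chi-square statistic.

A dihybrid F₂ with independent assortment and complete dominance at both loci gives a 9:3:3:1 phenotypic ratio.
Total ratio parts = 16. Expected numbers out of 282:
  tall purple-flowered: 282 × 9/16 = 158.625
  tall white-flowered: 282 × 3/16 = 52.875
  dwarf purple-flowered: 282 × 3/16 = 52.875
  dwarf white-flowered: 282 × 1/16 = 17.625
χ² = Σ (O − E)² / E
  tall purple-flowered: (153 − 158.625)² / 158.625 = 0.1995
  tall white-flowered: (56 − 52.875)² / 52.875 = 0.1847
  dwarf purple-flowered: (56 − 52.875)² / 52.875 = 0.1847
  dwarf white-flowered: (17 − 17.625)² / 17.625 = 0.0222
χ² = 0.1995 + 0.1847 + 0.1847 + 0.0222 = 0.5911 ≈ 0.591

0.591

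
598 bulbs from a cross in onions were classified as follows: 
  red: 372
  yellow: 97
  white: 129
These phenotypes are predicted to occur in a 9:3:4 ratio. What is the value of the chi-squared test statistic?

Under the 9:3:4 hypothesis (Σ ratio = 16, N = 598):
  red: 598 × 9/16 = 336.375
  yellow: 598 × 3/16 = 112.125
  white: 598 × 4/16 = 149.5
χ² = Σ (O − E)² / E
  red: (372 − 336.375)² / 336.375 = 3.7730
  yellow: (97 − 112.125)² / 112.125 = 2.0403
  white: (129 − 149.5)² / 149.5 = 2.8110
χ² = 3.7730 + 2.0403 + 2.8110 = 8.6243 ≈ 8.624

8.624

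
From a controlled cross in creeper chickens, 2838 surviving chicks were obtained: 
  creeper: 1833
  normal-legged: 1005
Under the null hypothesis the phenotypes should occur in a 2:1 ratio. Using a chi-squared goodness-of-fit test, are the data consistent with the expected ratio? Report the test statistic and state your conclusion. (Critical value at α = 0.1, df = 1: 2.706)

5.520; not consistent

Total ratio parts = 3. Expected numbers out of 2838:
  creeper: 2838 × 2/3 = 1892
  normal-legged: 2838 × 1/3 = 946
χ² = Σ (O − E)² / E
  creeper: (1833 − 1892)² / 1892 = 1.8399
  normal-legged: (1005 − 946)² / 946 = 3.6797
χ² = 1.8399 + 3.6797 = 5.5196 ≈ 5.520
Degrees of freedom = 2 − 1 = 1; critical value at α = 0.1 is 2.706.
Since 5.520 > 2.706, we reject the null hypothesis — the data do not fit the 2:1 ratio.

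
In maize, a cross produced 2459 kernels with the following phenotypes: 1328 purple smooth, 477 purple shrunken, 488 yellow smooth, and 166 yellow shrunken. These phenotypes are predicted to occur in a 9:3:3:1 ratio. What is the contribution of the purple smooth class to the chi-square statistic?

The 9:3:3:1 ratio has 16 parts, so with N = 2459 the expected counts are:
  purple smooth: 2459 × 9/16 = 1383.1875
  purple shrunken: 2459 × 3/16 = 461.0625
  yellow smooth: 2459 × 3/16 = 461.0625
  yellow shrunken: 2459 × 1/16 = 153.6875
Contribution of purple smooth: (1328 − 1383.1875)² / 1383.1875 = 2.2019

2.202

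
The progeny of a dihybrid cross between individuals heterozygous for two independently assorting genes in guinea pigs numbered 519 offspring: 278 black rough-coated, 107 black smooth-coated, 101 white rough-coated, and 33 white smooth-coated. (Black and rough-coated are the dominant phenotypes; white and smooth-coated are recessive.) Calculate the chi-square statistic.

1.779

A dihybrid F₂ with independent assortment and complete dominance at both loci gives a 9:3:3:1 phenotypic ratio.
The 9:3:3:1 ratio has 16 parts, so with N = 519 the expected counts are:
  black rough-coated: 519 × 9/16 = 291.9375
  black smooth-coated: 519 × 3/16 = 97.3125
  white rough-coated: 519 × 3/16 = 97.3125
  white smooth-coated: 519 × 1/16 = 32.4375
χ² = Σ (O − E)² / E
  black rough-coated: (278 − 291.9375)² / 291.9375 = 0.6654
  black smooth-coated: (107 − 97.3125)² / 97.3125 = 0.9644
  white rough-coated: (101 − 97.3125)² / 97.3125 = 0.1397
  white smooth-coated: (33 − 32.4375)² / 32.4375 = 0.0098
χ² = 0.6654 + 0.9644 + 0.1397 + 0.0098 = 1.7793 ≈ 1.779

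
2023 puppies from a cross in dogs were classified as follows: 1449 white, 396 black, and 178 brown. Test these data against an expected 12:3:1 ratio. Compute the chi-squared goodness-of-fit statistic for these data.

Total ratio parts = 16. Expected numbers out of 2023:
  white: 2023 × 12/16 = 1517.25
  black: 2023 × 3/16 = 379.3125
  brown: 2023 × 1/16 = 126.4375
χ² = Σ (O − E)² / E
  white: (1449 − 1517.25)² / 1517.25 = 3.0701
  black: (396 − 379.3125)² / 379.3125 = 0.7342
  brown: (178 − 126.4375)² / 126.4375 = 21.0277
χ² = 3.0701 + 0.7342 + 21.0277 = 24.832

24.832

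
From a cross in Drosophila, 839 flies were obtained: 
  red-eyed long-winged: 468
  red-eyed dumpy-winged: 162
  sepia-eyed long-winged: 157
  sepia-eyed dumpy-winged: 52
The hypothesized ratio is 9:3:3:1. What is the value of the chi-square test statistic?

0.177

Total ratio parts = 16. Expected numbers out of 839:
  red-eyed long-winged: 839 × 9/16 = 471.9375
  red-eyed dumpy-winged: 839 × 3/16 = 157.3125
  sepia-eyed long-winged: 839 × 3/16 = 157.3125
  sepia-eyed dumpy-winged: 839 × 1/16 = 52.4375
χ² = Σ (O − E)² / E
  red-eyed long-winged: (468 − 471.9375)² / 471.9375 = 0.0329
  red-eyed dumpy-winged: (162 − 157.3125)² / 157.3125 = 0.1397
  sepia-eyed long-winged: (157 − 157.3125)² / 157.3125 = 0.0006
  sepia-eyed dumpy-winged: (52 − 52.4375)² / 52.4375 = 0.0037
χ² = 0.0329 + 0.1397 + 0.0006 + 0.0037 = 0.1769 ≈ 0.177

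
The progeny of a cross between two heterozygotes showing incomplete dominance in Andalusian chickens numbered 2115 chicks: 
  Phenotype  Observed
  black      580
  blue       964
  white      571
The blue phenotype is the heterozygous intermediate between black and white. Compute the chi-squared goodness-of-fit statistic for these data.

With incomplete dominance, a heterozygote × heterozygote cross gives a 1:2:1 phenotypic ratio.
The 1:2:1 ratio has 4 parts, so with N = 2115 the expected counts are:
  black: 2115 × 1/4 = 528.75
  blue: 2115 × 2/4 = 1057.5
  white: 2115 × 1/4 = 528.75
χ² = Σ (O − E)² / E
  black: (580 − 528.75)² / 528.75 = 4.9675
  blue: (964 − 1057.5)² / 1057.5 = 8.2669
  white: (571 − 528.75)² / 528.75 = 3.3760
χ² = 4.9675 + 8.2669 + 3.3760 = 16.6104 ≈ 16.610

16.610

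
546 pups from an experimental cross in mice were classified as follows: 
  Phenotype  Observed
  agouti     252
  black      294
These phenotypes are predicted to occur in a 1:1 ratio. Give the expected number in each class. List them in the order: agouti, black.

273, 273

The 1:1 ratio has 2 parts, so with N = 546 the expected counts are:
  agouti: 546 × 1/2 = 273
  black: 546 × 1/2 = 273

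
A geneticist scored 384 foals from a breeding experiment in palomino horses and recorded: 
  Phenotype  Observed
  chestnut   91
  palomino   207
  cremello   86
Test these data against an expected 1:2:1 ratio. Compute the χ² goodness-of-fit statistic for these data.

2.474

The 1:2:1 ratio has 4 parts, so with N = 384 the expected counts are:
  chestnut: 384 × 1/4 = 96
  palomino: 384 × 2/4 = 192
  cremello: 384 × 1/4 = 96
χ² = Σ (O − E)² / E
  chestnut: (91 − 96)² / 96 = 0.2604
  palomino: (207 − 192)² / 192 = 1.1719
  cremello: (86 − 96)² / 96 = 1.0417
χ² = 0.2604 + 1.1719 + 1.0417 = 2.474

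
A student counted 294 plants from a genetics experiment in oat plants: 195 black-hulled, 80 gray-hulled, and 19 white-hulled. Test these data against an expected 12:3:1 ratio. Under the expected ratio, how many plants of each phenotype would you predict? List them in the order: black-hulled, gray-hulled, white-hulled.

Expected counts for N = 294 under a 12:3:1 ratio (total parts = 16):
  black-hulled: 294 × 12/16 = 220.5
  gray-hulled: 294 × 3/16 = 55.125
  white-hulled: 294 × 1/16 = 18.375

220.5, 55.125, 18.375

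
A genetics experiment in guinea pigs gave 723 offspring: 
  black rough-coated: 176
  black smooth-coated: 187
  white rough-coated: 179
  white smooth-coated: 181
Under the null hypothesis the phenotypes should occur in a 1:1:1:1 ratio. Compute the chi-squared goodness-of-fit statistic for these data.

0.358

Under the 1:1:1:1 hypothesis (Σ ratio = 4, N = 723):
  black rough-coated: 723 × 1/4 = 180.75
  black smooth-coated: 723 × 1/4 = 180.75
  white rough-coated: 723 × 1/4 = 180.75
  white smooth-coated: 723 × 1/4 = 180.75
χ² = Σ (O − E)² / E
  black rough-coated: (176 − 180.75)² / 180.75 = 0.1248
  black smooth-coated: (187 − 180.75)² / 180.75 = 0.2161
  white rough-coated: (179 − 180.75)² / 180.75 = 0.0169
  white smooth-coated: (181 − 180.75)² / 180.75 = 0.0003
χ² = 0.1248 + 0.2161 + 0.0169 + 0.0003 = 0.3581 ≈ 0.358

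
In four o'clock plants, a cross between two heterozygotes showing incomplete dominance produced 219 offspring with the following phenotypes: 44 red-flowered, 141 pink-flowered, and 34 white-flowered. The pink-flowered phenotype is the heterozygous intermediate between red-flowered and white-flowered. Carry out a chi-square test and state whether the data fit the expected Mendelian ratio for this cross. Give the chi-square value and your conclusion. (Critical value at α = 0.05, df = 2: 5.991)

19.037; not consistent

With incomplete dominance, a heterozygote × heterozygote cross gives a 1:2:1 phenotypic ratio.
Expected counts for N = 219 under a 1:2:1 ratio (total parts = 4):
  red-flowered: 219 × 1/4 = 54.75
  pink-flowered: 219 × 2/4 = 109.5
  white-flowered: 219 × 1/4 = 54.75
χ² = Σ (O − E)² / E
  red-flowered: (44 − 54.75)² / 54.75 = 2.1107
  pink-flowered: (141 − 109.5)² / 109.5 = 9.0616
  white-flowered: (34 − 54.75)² / 54.75 = 7.8642
χ² = 2.1107 + 9.0616 + 7.8642 = 19.0365 ≈ 19.037
Degrees of freedom = 3 − 1 = 2; critical value at α = 0.05 is 5.991.
Since 19.037 > 5.991, we reject the null hypothesis — the data do not fit the 1:2:1 ratio.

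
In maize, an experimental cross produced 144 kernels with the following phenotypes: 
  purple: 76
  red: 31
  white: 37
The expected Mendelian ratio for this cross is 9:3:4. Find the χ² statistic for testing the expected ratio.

0.929

The 9:3:4 ratio has 16 parts, so with N = 144 the expected counts are:
  purple: 144 × 9/16 = 81
  red: 144 × 3/16 = 27
  white: 144 × 4/16 = 36
χ² = Σ (O − E)² / E
  purple: (76 − 81)² / 81 = 0.3086
  red: (31 − 27)² / 27 = 0.5926
  white: (37 − 36)² / 36 = 0.0278
χ² = 0.3086 + 0.5926 + 0.0278 = 0.929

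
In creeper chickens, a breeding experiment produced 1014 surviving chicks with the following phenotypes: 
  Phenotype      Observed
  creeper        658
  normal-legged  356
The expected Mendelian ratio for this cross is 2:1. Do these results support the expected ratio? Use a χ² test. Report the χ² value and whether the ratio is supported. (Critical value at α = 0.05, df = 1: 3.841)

1.438; consistent

Under the 2:1 hypothesis (Σ ratio = 3, N = 1014):
  creeper: 1014 × 2/3 = 676
  normal-legged: 1014 × 1/3 = 338
χ² = Σ (O − E)² / E
  creeper: (658 − 676)² / 676 = 0.4793
  normal-legged: (356 − 338)² / 338 = 0.9586
χ² = 0.4793 + 0.9586 = 1.4379 ≈ 1.438
Degrees of freedom = 2 − 1 = 1; critical value at α = 0.05 is 3.841.
Since 1.438 < 3.841, we fail to reject the null hypothesis — the data are consistent with the 2:1 ratio.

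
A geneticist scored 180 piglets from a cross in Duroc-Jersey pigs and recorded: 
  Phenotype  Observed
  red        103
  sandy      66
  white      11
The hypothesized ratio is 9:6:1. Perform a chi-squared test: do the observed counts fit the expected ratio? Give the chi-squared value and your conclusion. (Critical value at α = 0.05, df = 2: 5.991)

0.069; consistent

Total ratio parts = 16. Expected numbers out of 180:
  red: 180 × 9/16 = 101.25
  sandy: 180 × 6/16 = 67.5
  white: 180 × 1/16 = 11.25
χ² = Σ (O − E)² / E
  red: (103 − 101.25)² / 101.25 = 0.0302
  sandy: (66 − 67.5)² / 67.5 = 0.0333
  white: (11 − 11.25)² / 11.25 = 0.0056
χ² = 0.0302 + 0.0333 + 0.0056 = 0.0691 ≈ 0.069
Degrees of freedom = 3 − 1 = 2; critical value at α = 0.05 is 5.991.
Since 0.069 < 5.991, we fail to reject the null hypothesis — the data are consistent with the 9:6:1 ratio.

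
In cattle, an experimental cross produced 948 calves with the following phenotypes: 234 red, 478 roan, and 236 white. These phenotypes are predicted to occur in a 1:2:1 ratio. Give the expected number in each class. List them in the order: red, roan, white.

Expected counts for N = 948 under a 1:2:1 ratio (total parts = 4):
  red: 948 × 1/4 = 237
  roan: 948 × 2/4 = 474
  white: 948 × 1/4 = 237

237, 474, 237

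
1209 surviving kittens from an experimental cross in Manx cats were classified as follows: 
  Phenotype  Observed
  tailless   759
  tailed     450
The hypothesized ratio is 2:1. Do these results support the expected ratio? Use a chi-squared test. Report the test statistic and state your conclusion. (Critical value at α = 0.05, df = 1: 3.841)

Under the 2:1 hypothesis (Σ ratio = 3, N = 1209):
  tailless: 1209 × 2/3 = 806
  tailed: 1209 × 1/3 = 403
χ² = Σ (O − E)² / E
  tailless: (759 − 806)² / 806 = 2.7407
  tailed: (450 − 403)² / 403 = 5.4814
χ² = 2.7407 + 5.4814 = 8.2221 ≈ 8.222
Degrees of freedom = 2 − 1 = 1; critical value at α = 0.05 is 3.841.
Since 8.222 > 3.841, we reject the null hypothesis — the data do not fit the 2:1 ratio.

8.222; not consistent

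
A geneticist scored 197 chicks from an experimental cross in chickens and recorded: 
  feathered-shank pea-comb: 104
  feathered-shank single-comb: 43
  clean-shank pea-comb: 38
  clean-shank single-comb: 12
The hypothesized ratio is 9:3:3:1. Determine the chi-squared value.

The 9:3:3:1 ratio has 16 parts, so with N = 197 the expected counts are:
  feathered-shank pea-comb: 197 × 9/16 = 110.8125
  feathered-shank single-comb: 197 × 3/16 = 36.9375
  clean-shank pea-comb: 197 × 3/16 = 36.9375
  clean-shank single-comb: 197 × 1/16 = 12.3125
χ² = Σ (O − E)² / E
  feathered-shank pea-comb: (104 − 110.8125)² / 110.8125 = 0.4188
  feathered-shank single-comb: (43 − 36.9375)² / 36.9375 = 0.9950
  clean-shank pea-comb: (38 − 36.9375)² / 36.9375 = 0.0306
  clean-shank single-comb: (12 − 12.3125)² / 12.3125 = 0.0079
χ² = 0.4188 + 0.9950 + 0.0306 + 0.0079 = 1.4523 ≈ 1.452

1.452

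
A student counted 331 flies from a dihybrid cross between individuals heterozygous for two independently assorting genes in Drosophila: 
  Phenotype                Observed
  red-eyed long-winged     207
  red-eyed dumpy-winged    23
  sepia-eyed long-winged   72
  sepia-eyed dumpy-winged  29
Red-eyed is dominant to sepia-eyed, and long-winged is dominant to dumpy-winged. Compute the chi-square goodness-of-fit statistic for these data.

A dihybrid F₂ with independent assortment and complete dominance at both loci gives a 9:3:3:1 phenotypic ratio.
Under the 9:3:3:1 hypothesis (Σ ratio = 16, N = 331):
  red-eyed long-winged: 331 × 9/16 = 186.1875
  red-eyed dumpy-winged: 331 × 3/16 = 62.0625
  sepia-eyed long-winged: 331 × 3/16 = 62.0625
  sepia-eyed dumpy-winged: 331 × 1/16 = 20.6875
χ² = Σ (O − E)² / E
  red-eyed long-winged: (207 − 186.1875)² / 186.1875 = 2.3265
  red-eyed dumpy-winged: (23 − 62.0625)² / 62.0625 = 24.5862
  sepia-eyed long-winged: (72 − 62.0625)² / 62.0625 = 1.5912
  sepia-eyed dumpy-winged: (29 − 20.6875)² / 20.6875 = 3.3401
χ² = 2.3265 + 24.5862 + 1.5912 + 3.3401 = 31.844

31.844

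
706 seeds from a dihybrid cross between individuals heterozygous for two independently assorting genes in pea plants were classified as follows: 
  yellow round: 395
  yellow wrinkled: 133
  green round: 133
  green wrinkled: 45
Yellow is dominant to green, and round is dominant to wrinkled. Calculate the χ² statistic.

0.035

A dihybrid F₂ with independent assortment and complete dominance at both loci gives a 9:3:3:1 phenotypic ratio.
The 9:3:3:1 ratio has 16 parts, so with N = 706 the expected counts are:
  yellow round: 706 × 9/16 = 397.125
  yellow wrinkled: 706 × 3/16 = 132.375
  green round: 706 × 3/16 = 132.375
  green wrinkled: 706 × 1/16 = 44.125
χ² = Σ (O − E)² / E
  yellow round: (395 − 397.125)² / 397.125 = 0.0114
  yellow wrinkled: (133 − 132.375)² / 132.375 = 0.0030
  green round: (133 − 132.375)² / 132.375 = 0.0030
  green wrinkled: (45 − 44.125)² / 44.125 = 0.0174
χ² = 0.0114 + 0.0030 + 0.0030 + 0.0174 = 0.0348 ≈ 0.035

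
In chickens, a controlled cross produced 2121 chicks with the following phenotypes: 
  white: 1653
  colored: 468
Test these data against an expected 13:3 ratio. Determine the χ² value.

15.300

The 13:3 ratio has 16 parts, so with N = 2121 the expected counts are:
  white: 2121 × 13/16 = 1723.3125
  colored: 2121 × 3/16 = 397.6875
χ² = Σ (O − E)² / E
  white: (1653 − 1723.3125)² / 1723.3125 = 2.8688
  colored: (468 − 397.6875)² / 397.6875 = 12.4315
χ² = 2.8688 + 12.4315 = 15.3003 ≈ 15.300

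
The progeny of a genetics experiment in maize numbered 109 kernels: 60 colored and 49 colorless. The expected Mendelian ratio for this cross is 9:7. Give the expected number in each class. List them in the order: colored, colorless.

Total ratio parts = 16. Expected numbers out of 109:
  colored: 109 × 9/16 = 61.3125
  colorless: 109 × 7/16 = 47.6875

61.3125, 47.6875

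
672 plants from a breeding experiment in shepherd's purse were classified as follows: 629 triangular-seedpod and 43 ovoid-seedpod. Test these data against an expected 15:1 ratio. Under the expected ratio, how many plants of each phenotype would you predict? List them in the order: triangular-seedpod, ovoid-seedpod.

630, 42

Expected counts for N = 672 under a 15:1 ratio (total parts = 16):
  triangular-seedpod: 672 × 15/16 = 630
  ovoid-seedpod: 672 × 1/16 = 42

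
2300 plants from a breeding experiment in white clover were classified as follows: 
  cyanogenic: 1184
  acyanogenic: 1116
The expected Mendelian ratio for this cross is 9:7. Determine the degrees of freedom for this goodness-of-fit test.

A goodness-of-fit test with 2 phenotype classes has df = 2 − 1 = 1.

1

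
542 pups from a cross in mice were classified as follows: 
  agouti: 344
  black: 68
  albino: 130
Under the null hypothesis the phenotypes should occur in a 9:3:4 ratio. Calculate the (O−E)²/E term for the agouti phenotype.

5.021

Total ratio parts = 16. Expected numbers out of 542:
  agouti: 542 × 9/16 = 304.875
  black: 542 × 3/16 = 101.625
  albino: 542 × 4/16 = 135.5
Contribution of agouti: (344 − 304.875)² / 304.875 = 5.0210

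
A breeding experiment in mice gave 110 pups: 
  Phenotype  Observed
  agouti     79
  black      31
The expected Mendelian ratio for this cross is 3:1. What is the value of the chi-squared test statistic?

0.594

Total ratio parts = 4. Expected numbers out of 110:
  agouti: 110 × 3/4 = 82.5
  black: 110 × 1/4 = 27.5
χ² = Σ (O − E)² / E
  agouti: (79 − 82.5)² / 82.5 = 0.1485
  black: (31 − 27.5)² / 27.5 = 0.4455
χ² = 0.1485 + 0.4455 = 0.594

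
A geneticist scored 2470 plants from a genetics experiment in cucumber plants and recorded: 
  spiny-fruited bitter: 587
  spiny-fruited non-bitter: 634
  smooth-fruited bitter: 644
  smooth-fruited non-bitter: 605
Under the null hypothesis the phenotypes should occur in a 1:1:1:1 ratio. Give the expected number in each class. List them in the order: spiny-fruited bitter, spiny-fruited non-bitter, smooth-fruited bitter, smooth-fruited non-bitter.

617.5, 617.5, 617.5, 617.5

Under the 1:1:1:1 hypothesis (Σ ratio = 4, N = 2470):
  spiny-fruited bitter: 2470 × 1/4 = 617.5
  spiny-fruited non-bitter: 2470 × 1/4 = 617.5
  smooth-fruited bitter: 2470 × 1/4 = 617.5
  smooth-fruited non-bitter: 2470 × 1/4 = 617.5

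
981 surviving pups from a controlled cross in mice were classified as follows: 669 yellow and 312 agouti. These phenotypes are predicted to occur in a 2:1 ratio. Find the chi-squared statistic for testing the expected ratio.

The 2:1 ratio has 3 parts, so with N = 981 the expected counts are:
  yellow: 981 × 2/3 = 654
  agouti: 981 × 1/3 = 327
χ² = Σ (O − E)² / E
  yellow: (669 − 654)² / 654 = 0.3440
  agouti: (312 − 327)² / 327 = 0.6881
χ² = 0.3440 + 0.6881 = 1.0321 ≈ 1.032

1.032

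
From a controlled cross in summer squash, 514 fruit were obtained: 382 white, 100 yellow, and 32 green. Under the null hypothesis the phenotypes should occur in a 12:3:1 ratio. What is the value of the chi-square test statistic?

The 12:3:1 ratio has 16 parts, so with N = 514 the expected counts are:
  white: 514 × 12/16 = 385.5
  yellow: 514 × 3/16 = 96.375
  green: 514 × 1/16 = 32.125
χ² = Σ (O − E)² / E
  white: (382 − 385.5)² / 385.5 = 0.0318
  yellow: (100 − 96.375)² / 96.375 = 0.1363
  green: (32 − 32.125)² / 32.125 = 0.0005
χ² = 0.0318 + 0.1363 + 0.0005 = 0.1686 ≈ 0.169

0.169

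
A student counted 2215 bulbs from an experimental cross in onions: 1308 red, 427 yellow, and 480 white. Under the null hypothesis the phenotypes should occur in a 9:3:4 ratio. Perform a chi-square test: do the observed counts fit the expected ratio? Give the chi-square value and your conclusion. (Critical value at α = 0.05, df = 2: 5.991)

Total ratio parts = 16. Expected numbers out of 2215:
  red: 2215 × 9/16 = 1245.9375
  yellow: 2215 × 3/16 = 415.3125
  white: 2215 × 4/16 = 553.75
χ² = Σ (O − E)² / E
  red: (1308 − 1245.9375)² / 1245.9375 = 3.0915
  yellow: (427 − 415.3125)² / 415.3125 = 0.3289
  white: (480 − 553.75)² / 553.75 = 9.8222
χ² = 3.0915 + 0.3289 + 9.8222 = 13.2426 ≈ 13.243
Degrees of freedom = 3 − 1 = 2; critical value at α = 0.05 is 5.991.
Since 13.243 > 5.991, we reject the null hypothesis — the data do not fit the 9:3:4 ratio.

13.243; not consistent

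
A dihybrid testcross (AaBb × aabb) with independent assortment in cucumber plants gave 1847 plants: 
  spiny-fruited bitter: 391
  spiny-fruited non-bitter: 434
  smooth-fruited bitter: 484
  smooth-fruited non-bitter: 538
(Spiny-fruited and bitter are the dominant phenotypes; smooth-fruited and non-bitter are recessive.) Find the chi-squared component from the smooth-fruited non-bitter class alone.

A dihybrid testcross with independent assortment gives a 1:1:1:1 ratio.
Expected counts for N = 1847 under a 1:1:1:1 ratio (total parts = 4):
  spiny-fruited bitter: 1847 × 1/4 = 461.75
  spiny-fruited non-bitter: 1847 × 1/4 = 461.75
  smooth-fruited bitter: 1847 × 1/4 = 461.75
  smooth-fruited non-bitter: 1847 × 1/4 = 461.75
Contribution of smooth-fruited non-bitter: (538 − 461.75)² / 461.75 = 12.5914

12.591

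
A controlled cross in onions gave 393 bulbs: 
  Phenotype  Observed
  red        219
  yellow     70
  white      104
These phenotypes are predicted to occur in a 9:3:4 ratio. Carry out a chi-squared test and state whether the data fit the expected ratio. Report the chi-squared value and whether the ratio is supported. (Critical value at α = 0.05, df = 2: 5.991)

0.540; consistent

Under the 9:3:4 hypothesis (Σ ratio = 16, N = 393):
  red: 393 × 9/16 = 221.0625
  yellow: 393 × 3/16 = 73.6875
  white: 393 × 4/16 = 98.25
χ² = Σ (O − E)² / E
  red: (219 − 221.0625)² / 221.0625 = 0.0192
  yellow: (70 − 73.6875)² / 73.6875 = 0.1845
  white: (104 − 98.25)² / 98.25 = 0.3365
χ² = 0.0192 + 0.1845 + 0.3365 = 0.5402 ≈ 0.540
Degrees of freedom = 3 − 1 = 2; critical value at α = 0.05 is 5.991.
Since 0.540 < 5.991, we fail to reject the null hypothesis — the data are consistent with the 9:3:4 ratio.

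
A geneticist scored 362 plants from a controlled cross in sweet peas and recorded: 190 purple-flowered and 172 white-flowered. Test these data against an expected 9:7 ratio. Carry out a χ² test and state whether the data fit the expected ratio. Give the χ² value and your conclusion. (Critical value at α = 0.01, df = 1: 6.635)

2.084; consistent

Total ratio parts = 16. Expected numbers out of 362:
  purple-flowered: 362 × 9/16 = 203.625
  white-flowered: 362 × 7/16 = 158.375
χ² = Σ (O − E)² / E
  purple-flowered: (190 − 203.625)² / 203.625 = 0.9117
  white-flowered: (172 − 158.375)² / 158.375 = 1.1722
χ² = 0.9117 + 1.1722 = 2.0839 ≈ 2.084
Degrees of freedom = 2 − 1 = 1; critical value at α = 0.01 is 6.635.
Since 2.084 < 6.635, we fail to reject the null hypothesis — the data are consistent with the 9:7 ratio.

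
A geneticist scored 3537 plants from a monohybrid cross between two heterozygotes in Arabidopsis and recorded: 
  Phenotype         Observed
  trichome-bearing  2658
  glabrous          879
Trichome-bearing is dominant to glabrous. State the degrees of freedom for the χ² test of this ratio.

1

For a monohybrid cross between heterozygotes with complete dominance, the expected phenotypic ratio is 3:1.
A goodness-of-fit test with 2 phenotype classes has df = 2 − 1 = 1.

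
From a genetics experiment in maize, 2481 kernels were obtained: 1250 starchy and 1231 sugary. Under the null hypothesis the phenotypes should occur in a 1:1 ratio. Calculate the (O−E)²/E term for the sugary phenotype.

0.073

Total ratio parts = 2. Expected numbers out of 2481:
  starchy: 2481 × 1/2 = 1240.5
  sugary: 2481 × 1/2 = 1240.5
Contribution of sugary: (1231 − 1240.5)² / 1240.5 = 0.0728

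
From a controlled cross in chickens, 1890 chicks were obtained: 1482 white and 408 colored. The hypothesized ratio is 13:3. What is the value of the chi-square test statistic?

Expected counts for N = 1890 under a 13:3 ratio (total parts = 16):
  white: 1890 × 13/16 = 1535.625
  colored: 1890 × 3/16 = 354.375
χ² = Σ (O − E)² / E
  white: (1482 − 1535.625)² / 1535.625 = 1.8726
  colored: (408 − 354.375)² / 354.375 = 8.1147
χ² = 1.8726 + 8.1147 = 9.9873 ≈ 9.987

9.987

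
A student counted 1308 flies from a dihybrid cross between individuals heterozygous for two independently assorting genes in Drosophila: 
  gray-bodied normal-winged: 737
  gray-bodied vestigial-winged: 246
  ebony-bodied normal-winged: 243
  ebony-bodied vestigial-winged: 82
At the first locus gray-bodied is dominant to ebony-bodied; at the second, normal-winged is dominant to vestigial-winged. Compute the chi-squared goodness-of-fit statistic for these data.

A dihybrid F₂ with independent assortment and complete dominance at both loci gives a 9:3:3:1 phenotypic ratio.
Under the 9:3:3:1 hypothesis (Σ ratio = 16, N = 1308):
  gray-bodied normal-winged: 1308 × 9/16 = 735.75
  gray-bodied vestigial-winged: 1308 × 3/16 = 245.25
  ebony-bodied normal-winged: 1308 × 3/16 = 245.25
  ebony-bodied vestigial-winged: 1308 × 1/16 = 81.75
χ² = Σ (O − E)² / E
  gray-bodied normal-winged: (737 − 735.75)² / 735.75 = 0.0021
  gray-bodied vestigial-winged: (246 − 245.25)² / 245.25 = 0.0023
  ebony-bodied normal-winged: (243 − 245.25)² / 245.25 = 0.0206
  ebony-bodied vestigial-winged: (82 − 81.75)² / 81.75 = 0.0008
χ² = 0.0021 + 0.0023 + 0.0206 + 0.0008 = 0.0258 ≈ 0.026

0.026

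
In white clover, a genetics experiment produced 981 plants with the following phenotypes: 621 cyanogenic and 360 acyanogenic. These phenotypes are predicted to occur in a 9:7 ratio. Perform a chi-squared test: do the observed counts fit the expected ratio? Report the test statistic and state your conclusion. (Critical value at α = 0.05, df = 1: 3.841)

19.828; not consistent

The 9:7 ratio has 16 parts, so with N = 981 the expected counts are:
  cyanogenic: 981 × 9/16 = 551.8125
  acyanogenic: 981 × 7/16 = 429.1875
χ² = Σ (O − E)² / E
  cyanogenic: (621 − 551.8125)² / 551.8125 = 8.6749
  acyanogenic: (360 − 429.1875)² / 429.1875 = 11.1534
χ² = 8.6749 + 11.1534 = 19.8283 ≈ 19.828
Degrees of freedom = 2 − 1 = 1; critical value at α = 0.05 is 3.841.
Since 19.828 > 3.841, we reject the null hypothesis — the data do not fit the 9:7 ratio.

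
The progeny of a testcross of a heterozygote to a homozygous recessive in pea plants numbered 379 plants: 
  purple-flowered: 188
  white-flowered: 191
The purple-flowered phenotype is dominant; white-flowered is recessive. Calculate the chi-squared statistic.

0.024

A testcross of a heterozygote (Aa × aa) gives a 1:1 phenotypic ratio.
Total ratio parts = 2. Expected numbers out of 379:
  purple-flowered: 379 × 1/2 = 189.5
  white-flowered: 379 × 1/2 = 189.5
χ² = Σ (O − E)² / E
  purple-flowered: (188 − 189.5)² / 189.5 = 0.0119
  white-flowered: (191 − 189.5)² / 189.5 = 0.0119
χ² = 0.0119 + 0.0119 = 0.0238 ≈ 0.024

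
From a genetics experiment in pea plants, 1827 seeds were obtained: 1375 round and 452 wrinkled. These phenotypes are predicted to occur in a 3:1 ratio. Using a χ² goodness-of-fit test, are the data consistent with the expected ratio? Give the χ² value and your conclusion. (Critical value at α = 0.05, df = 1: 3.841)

0.066; consistent

Total ratio parts = 4. Expected numbers out of 1827:
  round: 1827 × 3/4 = 1370.25
  wrinkled: 1827 × 1/4 = 456.75
χ² = Σ (O − E)² / E
  round: (1375 − 1370.25)² / 1370.25 = 0.0165
  wrinkled: (452 − 456.75)² / 456.75 = 0.0494
χ² = 0.0165 + 0.0494 = 0.0659 ≈ 0.066
Degrees of freedom = 2 − 1 = 1; critical value at α = 0.05 is 3.841.
Since 0.066 < 3.841, we fail to reject the null hypothesis — the data are consistent with the 3:1 ratio.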